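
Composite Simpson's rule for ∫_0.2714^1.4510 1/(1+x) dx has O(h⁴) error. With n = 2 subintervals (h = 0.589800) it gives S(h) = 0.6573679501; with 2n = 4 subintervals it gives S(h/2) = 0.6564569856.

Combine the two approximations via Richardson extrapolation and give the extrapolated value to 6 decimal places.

With r = 4 the leading error scales as h^4, so the weight is 2^4 = 16.
Difference of the inputs: 0.6564569856 − 0.6573679501 = -0.0009109645
Divide by 2^4 − 1 = 15: (-0.0009109645)/15 = -0.0000607310
R = 0.6564569856 − 0.0000607310 = 0.6563962546
Gap between inputs: 9.110e-04; correction applied: −0.0000607310.

0.656396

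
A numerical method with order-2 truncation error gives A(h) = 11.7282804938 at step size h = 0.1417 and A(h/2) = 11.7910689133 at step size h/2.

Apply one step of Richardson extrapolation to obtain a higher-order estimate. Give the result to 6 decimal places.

11.811998

r = 2, so 2^r = 4.
Top: 4(11.7910689133) − (11.7282804938) = 35.4359951594
(4·11.7910689133 − 11.7282804938)/(4 − 1) = 11.8119983865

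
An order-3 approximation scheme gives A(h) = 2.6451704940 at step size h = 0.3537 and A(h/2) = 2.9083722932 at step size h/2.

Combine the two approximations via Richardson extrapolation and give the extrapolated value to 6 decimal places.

2.945973

r = 3, so 2^r = 8.
2^3·A(h/2) = 23.2669783456; minus A(h) gives 20.6218078516.
Divide by 2^3 − 1 = 7.
Result: 2.9459725502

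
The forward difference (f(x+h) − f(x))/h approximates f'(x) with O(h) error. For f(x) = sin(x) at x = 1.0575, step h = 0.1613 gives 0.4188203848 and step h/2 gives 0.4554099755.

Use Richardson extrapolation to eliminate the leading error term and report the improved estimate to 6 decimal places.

r = 1: numerator weight 2, denominator 1.
2·0.4554099755 = 0.9108199510; 0.9108199510 − 0.4188203848 = 0.4919995662
Divide by 2^1 − 1 = 1.
So the Richardson estimate is 0.4919995662.
Correction |R − A(h/2)| = 3.659e-02; gap |A(h/2) − A(h)| = 3.659e-02.

0.492000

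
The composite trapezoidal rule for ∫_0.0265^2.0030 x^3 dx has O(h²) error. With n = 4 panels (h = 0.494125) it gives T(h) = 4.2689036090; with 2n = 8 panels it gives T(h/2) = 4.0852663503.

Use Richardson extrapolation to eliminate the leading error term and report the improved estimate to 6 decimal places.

With r = 2 the leading error scales as h^2, so the weight is 2^2 = 4.
4*4.0852663503 = 16.3410654012; 16.3410654012 − 4.2689036090 = 12.0721617922
Divide by 2^2 − 1 = 3.
(4*4.0852663503 − 4.2689036090)/(4 − 1) = 4.0240539307
Correction |R − A(h/2)| = 6.121e-02; gap |A(h/2) − A(h)| = 1.836e-01.

4.024054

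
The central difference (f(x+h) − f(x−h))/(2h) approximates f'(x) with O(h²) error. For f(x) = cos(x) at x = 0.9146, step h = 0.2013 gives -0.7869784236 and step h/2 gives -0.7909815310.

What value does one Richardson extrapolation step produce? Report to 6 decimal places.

-0.792316

Order 2 gives 2^r = 4 and 2^r − 1 = 3.
Difference of the inputs: -0.7909815310 − (-0.7869784236) = -0.0040031074
Correction (A(h/2) − A(h))/(4 − 1) = (-0.0040031074)/3 = -0.0013343691
R = -0.7909815310 − 0.0013343691 = -0.7923159001
Correction |R − A(h/2)| = 1.334e-03; gap |A(h/2) − A(h)| = 4.003e-03.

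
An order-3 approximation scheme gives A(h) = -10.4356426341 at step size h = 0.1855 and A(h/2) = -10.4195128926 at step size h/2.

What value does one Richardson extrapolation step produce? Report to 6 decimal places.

-10.417209

Order 3 gives 2^r = 8 and 2^r − 1 = 7.
8*(-10.4195128926) − (-10.4356426341) = -72.9204605067
(8*(-10.4195128926) − (-10.4356426341))/(8 − 1) = -10.4172086438
Correction |R − A(h/2)| = 2.304e-03; gap |A(h/2) − A(h)| = 1.613e-02.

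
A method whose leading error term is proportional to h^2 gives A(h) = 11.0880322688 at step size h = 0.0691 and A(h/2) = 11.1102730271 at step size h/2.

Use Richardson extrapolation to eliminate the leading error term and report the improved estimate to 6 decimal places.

11.117687

r = 2, so 2^r = 4.
A(h/2) − A(h) = 11.1102730271 − 11.0880322688 = 0.0222407583
Divide by 2^2 − 1 = 3: 0.0222407583/3 = 0.0074135861
R = 11.1102730271 + 0.0074135861 = 11.1176866132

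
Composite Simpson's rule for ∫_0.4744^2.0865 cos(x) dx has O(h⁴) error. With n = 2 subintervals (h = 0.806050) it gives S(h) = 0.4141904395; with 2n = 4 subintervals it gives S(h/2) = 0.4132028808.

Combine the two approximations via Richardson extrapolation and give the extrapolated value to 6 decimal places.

r = 4, so 2^r = 16.
16·0.4132028808 = 6.6112460928; 6.6112460928 − 0.4141904395 = 6.1970556533
6.1970556533 ÷ 15 = 0.4131370436
Gap between inputs: 9.876e-04; correction applied: −0.0000658372.

0.413137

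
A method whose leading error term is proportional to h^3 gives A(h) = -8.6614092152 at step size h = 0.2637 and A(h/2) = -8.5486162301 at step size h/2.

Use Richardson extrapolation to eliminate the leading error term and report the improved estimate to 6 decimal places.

With r = 3 the leading error scales as h^3, so the weight is 2^3 = 8.
Difference of the inputs: -8.5486162301 − (-8.6614092152) = 0.1127929851
Divide by 2^3 − 1 = 7: 0.1127929851/7 = 0.0161132836
R = A(h/2) + (A(h/2) − A(h))/7 = -8.5486162301 + 0.0161132836 = -8.5325029465
Correction |R − A(h/2)| = 1.611e-02; gap |A(h/2) − A(h)| = 1.128e-01.

-8.532503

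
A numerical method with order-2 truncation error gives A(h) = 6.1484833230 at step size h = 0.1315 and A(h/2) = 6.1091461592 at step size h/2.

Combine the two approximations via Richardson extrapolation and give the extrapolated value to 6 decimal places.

Method order is 2; weight 2^2 = 4.
Top: 4(6.1091461592) − (6.1484833230) = 18.2881013138
Extrapolated: 18.2881013138 / 3 = 6.0960337713

6.096034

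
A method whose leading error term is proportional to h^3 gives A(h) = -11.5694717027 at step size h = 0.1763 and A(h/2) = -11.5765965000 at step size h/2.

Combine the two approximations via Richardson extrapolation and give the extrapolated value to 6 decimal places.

-11.577614

Leading term ∝ h^3; use weight 8 = 2^3.
Numerator 8*A(h/2) − A(h) = 8*(-11.5765965000) − (-11.5694717027) = -81.0433002973
Denominator 8 − 1 = 7.
Result: -11.5776143282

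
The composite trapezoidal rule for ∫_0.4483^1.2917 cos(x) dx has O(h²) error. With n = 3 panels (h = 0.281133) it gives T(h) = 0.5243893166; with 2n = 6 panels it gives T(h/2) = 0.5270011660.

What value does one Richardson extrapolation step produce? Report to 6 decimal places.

0.527872

Error is O(h^2); halving h shrinks it by 2^2 = 4.
4×0.5270011660 = 2.1080046640; 2.1080046640 − 0.5243893166 = 1.5836153474
Divide by 2^2 − 1 = 3.
1.5836153474 ÷ 3 = 0.5278717825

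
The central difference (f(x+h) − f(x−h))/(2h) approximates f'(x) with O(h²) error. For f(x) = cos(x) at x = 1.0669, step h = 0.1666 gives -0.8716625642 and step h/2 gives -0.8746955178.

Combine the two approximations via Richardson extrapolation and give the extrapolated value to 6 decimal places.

r = 2, so 2^r = 4.
Weighted: (-3.4987820712) − (-0.8716625642) = -2.6271195070
Divide by 2^2 − 1 = 3.
(4 × (-0.8746955178) − (-0.8716625642))/(4 − 1) = -0.8757065023

-0.875707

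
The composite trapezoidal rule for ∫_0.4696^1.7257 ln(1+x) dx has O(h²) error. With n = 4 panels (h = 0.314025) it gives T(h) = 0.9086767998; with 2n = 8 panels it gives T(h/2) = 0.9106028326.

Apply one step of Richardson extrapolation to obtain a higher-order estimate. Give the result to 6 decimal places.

r = 2: numerator weight 4, denominator 3.
Top: 4(0.9106028326) − (0.9086767998) = 2.7337345306
(4·0.9106028326 − 0.9086767998)/(4 − 1) = 0.9112448435
Shift from A(h/2): +0.0006420109.

0.911245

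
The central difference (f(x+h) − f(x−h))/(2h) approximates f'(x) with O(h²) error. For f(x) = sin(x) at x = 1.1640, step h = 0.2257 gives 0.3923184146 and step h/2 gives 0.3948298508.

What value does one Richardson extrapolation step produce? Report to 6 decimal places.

0.395667

r = 2, so 2^r = 4.
A(h/2) − A(h) = 0.3948298508 − 0.3923184146 = 0.0025114362
Divide by 2^2 − 1 = 3: 0.0025114362/3 = 0.0008371454
R = 0.3948298508 + 0.0008371454 = 0.3956669962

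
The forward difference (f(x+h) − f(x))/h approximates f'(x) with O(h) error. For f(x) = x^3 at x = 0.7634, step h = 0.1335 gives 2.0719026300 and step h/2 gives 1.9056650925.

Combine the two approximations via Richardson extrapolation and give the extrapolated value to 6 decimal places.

1.739428

Error is O(h^1); halving h shrinks it by 2^1 = 2.
Weighted: 3.8113301850 − 2.0719026300 = 1.7394275550
1.7394275550 ÷ 1 = 1.7394275550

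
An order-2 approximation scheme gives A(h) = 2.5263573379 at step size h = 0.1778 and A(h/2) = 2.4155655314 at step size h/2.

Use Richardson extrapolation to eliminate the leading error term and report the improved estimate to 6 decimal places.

r = 2, so 2^r = 4.
4×2.4155655314 = 9.6622621256; subtract 2.5263573379 → 7.1359047877
Denominator 4 − 1 = 3.
R = 7.1359047877/3 = 2.3786349292

2.378635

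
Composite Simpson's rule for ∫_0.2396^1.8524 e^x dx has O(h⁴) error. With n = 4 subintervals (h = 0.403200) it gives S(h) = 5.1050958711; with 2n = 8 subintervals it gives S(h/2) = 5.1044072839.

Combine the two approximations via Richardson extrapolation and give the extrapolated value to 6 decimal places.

5.104361

The method has order 4: 2^4 = 16.
2^4 × A(h/2) = 81.6705165424; minus A(h) gives 76.5654206713.
Extrapolated: 76.5654206713 / 15 = 5.1043613781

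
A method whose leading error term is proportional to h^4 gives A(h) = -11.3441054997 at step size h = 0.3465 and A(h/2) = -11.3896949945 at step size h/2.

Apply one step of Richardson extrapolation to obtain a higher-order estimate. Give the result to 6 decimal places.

r = 4: numerator weight 16, denominator 15.
Difference of the inputs: -11.3896949945 − (-11.3441054997) = -0.0455894948
Correction (A(h/2) − A(h))/(16 − 1) = (-0.0455894948)/15 = -0.0030392997
R = -11.3896949945 − 0.0030392997 = -11.3927342942
Correction |R − A(h/2)| = 3.039e-03; gap |A(h/2) − A(h)| = 4.559e-02.

-11.392734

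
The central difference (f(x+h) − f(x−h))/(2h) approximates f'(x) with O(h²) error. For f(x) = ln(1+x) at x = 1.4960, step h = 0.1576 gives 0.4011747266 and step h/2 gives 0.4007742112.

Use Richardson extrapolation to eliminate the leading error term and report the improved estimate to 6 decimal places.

Method order is 2; weight 2^2 = 4.
4*0.4007742112 − 0.4011747266 = 1.2019221182
Divide by 2^2 − 1 = 3.
So the Richardson estimate is 0.4006407061.

0.400641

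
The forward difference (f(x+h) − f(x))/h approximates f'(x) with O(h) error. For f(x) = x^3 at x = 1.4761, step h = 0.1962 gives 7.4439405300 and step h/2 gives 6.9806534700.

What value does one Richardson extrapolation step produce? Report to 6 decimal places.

Error is O(h^1); halving h shrinks it by 2^1 = 2.
2·6.9806534700 − 7.4439405300 = 6.5173664100
Denominator 2 − 1 = 1.
(2·6.9806534700 − 7.4439405300)/(2 − 1) = 6.5173664100
Gap between inputs: 4.633e-01; correction applied: −0.4632870600.

6.517366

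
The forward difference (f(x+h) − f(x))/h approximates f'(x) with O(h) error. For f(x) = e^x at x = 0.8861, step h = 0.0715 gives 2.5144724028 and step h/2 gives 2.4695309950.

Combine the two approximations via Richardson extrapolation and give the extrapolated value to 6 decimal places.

Order 1 gives 2^r = 2 and 2^r − 1 = 1.
Difference of the inputs: 2.4695309950 − 2.5144724028 = -0.0449414078
Correction (A(h/2) − A(h))/(2 − 1) = (-0.0449414078)/1 = -0.0449414078
R = 2.4695309950 − 0.0449414078 = 2.4245895872
Gap between inputs: 4.494e-02; correction applied: −0.0449414078.

2.424590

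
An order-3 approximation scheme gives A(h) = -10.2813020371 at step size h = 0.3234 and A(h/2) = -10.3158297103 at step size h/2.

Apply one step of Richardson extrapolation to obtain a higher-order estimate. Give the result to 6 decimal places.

-10.320762

Method order is 3; weight 2^3 = 8.
8·(-10.3158297103) = -82.5266376824; subtract (-10.2813020371) → -72.2453356453
Extrapolated: (-72.2453356453) / 7 = -10.3207622350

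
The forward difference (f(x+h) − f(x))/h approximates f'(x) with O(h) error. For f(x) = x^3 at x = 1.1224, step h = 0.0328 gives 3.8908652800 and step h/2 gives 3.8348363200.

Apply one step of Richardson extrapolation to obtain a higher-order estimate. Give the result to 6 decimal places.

3.778807

Method order is 1; weight 2^1 = 2.
Top: 2(3.8348363200) − (3.8908652800) = 3.7788073600
Denominator 2 − 1 = 1.
R = 3.7788073600/1 = 3.7788073600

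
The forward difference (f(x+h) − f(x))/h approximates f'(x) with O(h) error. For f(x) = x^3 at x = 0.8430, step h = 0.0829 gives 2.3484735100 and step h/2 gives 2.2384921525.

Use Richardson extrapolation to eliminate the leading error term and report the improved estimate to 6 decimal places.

r = 1, so 2^r = 2.
Numerator 2*A(h/2) − A(h) = 2*2.2384921525 − 2.3484735100 = 2.1285107950
Divide by 2^1 − 1 = 1.
So the Richardson estimate is 2.1285107950.

2.128511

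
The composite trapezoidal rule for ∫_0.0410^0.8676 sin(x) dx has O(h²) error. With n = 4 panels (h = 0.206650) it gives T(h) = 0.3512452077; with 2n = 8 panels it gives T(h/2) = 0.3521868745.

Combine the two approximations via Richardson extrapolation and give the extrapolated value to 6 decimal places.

0.352501

With r = 2 the leading error scales as h^2, so the weight is 2^2 = 4.
4·0.3521868745 = 1.4087474980; subtract 0.3512452077 → 1.0575022903
(4·0.3521868745 − 0.3512452077)/(4 − 1) = 0.3525007634
Shift from A(h/2): +0.0003138889.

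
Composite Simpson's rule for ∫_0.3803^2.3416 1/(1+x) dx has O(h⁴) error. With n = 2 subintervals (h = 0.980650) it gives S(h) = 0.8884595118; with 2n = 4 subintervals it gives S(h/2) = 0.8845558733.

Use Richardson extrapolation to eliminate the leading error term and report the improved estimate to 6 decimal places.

r = 4, so 2^r = 16.
16·0.8845558733 = 14.1528939728; 14.1528939728 − 0.8884595118 = 13.2644344610
Divide by 2^4 − 1 = 15.
R = 13.2644344610/15 = 0.8842956307
Correction |R − A(h/2)| = 2.602e-04; gap |A(h/2) − A(h)| = 3.904e-03.

0.884296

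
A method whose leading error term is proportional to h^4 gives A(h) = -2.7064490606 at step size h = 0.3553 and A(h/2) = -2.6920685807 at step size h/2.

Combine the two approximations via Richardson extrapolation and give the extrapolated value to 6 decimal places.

Order 4 gives 2^r = 16 and 2^r − 1 = 15.
2^4·A(h/2) = -43.0730972912; minus A(h) gives -40.3666482306.
(-40.3666482306) ÷ 15 = -2.6911098820

-2.691110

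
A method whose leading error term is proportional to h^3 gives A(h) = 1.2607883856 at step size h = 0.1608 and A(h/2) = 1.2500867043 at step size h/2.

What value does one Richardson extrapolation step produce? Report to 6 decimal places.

The method has order 3: 2^3 = 8.
Weighted: 10.0006936344 − 1.2607883856 = 8.7399052488
Denominator 8 − 1 = 7.
R = 8.7399052488/7 = 1.2485578927

1.248558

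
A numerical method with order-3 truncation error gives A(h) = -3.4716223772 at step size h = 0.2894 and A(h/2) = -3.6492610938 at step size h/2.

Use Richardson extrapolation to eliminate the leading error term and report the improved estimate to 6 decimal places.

r = 3: numerator weight 8, denominator 7.
A(h/2) − A(h) = -3.6492610938 − (-3.4716223772) = -0.1776387166
Divide by 2^3 − 1 = 7: (-0.1776387166)/7 = -0.0253769595
R = -3.6492610938 − 0.0253769595 = -3.6746380533
Shift from A(h/2): −0.0253769595.

-3.674638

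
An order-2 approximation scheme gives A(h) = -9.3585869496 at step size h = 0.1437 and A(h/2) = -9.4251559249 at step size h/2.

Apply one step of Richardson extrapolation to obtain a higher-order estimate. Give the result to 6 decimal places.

r = 2: numerator weight 4, denominator 3.
Top: 4(-9.4251559249) − (-9.3585869496) = -28.3420367500
Denominator 4 − 1 = 3.
(4·(-9.4251559249) − (-9.3585869496))/(4 − 1) = -9.4473455833

-9.447346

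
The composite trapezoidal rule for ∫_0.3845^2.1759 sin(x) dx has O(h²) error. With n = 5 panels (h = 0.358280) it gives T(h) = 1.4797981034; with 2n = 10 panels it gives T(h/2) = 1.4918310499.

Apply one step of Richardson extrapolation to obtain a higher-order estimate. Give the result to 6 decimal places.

Method order is 2; weight 2^2 = 4.
Top: 4(1.4918310499) − (1.4797981034) = 4.4875260962
Denominator 4 − 1 = 3.
Result: 1.4958420321

1.495842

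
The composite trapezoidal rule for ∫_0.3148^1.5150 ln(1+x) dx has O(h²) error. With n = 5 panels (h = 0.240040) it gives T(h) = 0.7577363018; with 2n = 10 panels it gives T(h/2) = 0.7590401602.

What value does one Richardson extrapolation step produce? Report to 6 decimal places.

0.759475

r = 2: numerator weight 4, denominator 3.
Weighted: 3.0361606408 − 0.7577363018 = 2.2784243390
Divide by 2^2 − 1 = 3.
So the Richardson estimate is 0.7594747797.
Correction |R − A(h/2)| = 4.346e-04; gap |A(h/2) − A(h)| = 1.304e-03.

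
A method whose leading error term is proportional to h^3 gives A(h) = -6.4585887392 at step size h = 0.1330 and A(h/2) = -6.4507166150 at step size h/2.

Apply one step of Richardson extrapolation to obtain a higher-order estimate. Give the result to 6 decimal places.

r = 3, so 2^r = 8.
2^3×A(h/2) = -51.6057329200; minus A(h) gives -45.1471441808.
Denominator 8 − 1 = 7.
(8×(-6.4507166150) − (-6.4585887392))/(8 − 1) = -6.4495920258

-6.449592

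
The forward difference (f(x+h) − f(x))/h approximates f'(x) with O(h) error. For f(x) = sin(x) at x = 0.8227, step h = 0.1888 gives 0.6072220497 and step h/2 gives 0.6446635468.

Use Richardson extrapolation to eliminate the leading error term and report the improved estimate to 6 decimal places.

Order 1 gives 2^r = 2 and 2^r − 1 = 1.
Difference of the inputs: 0.6446635468 − 0.6072220497 = 0.0374414971
Divide by 2^1 − 1 = 1: 0.0374414971/1 = 0.0374414971
R = A(h/2) + (A(h/2) − A(h))/1 = 0.6446635468 + 0.0374414971 = 0.6821050439
Gap between inputs: 3.744e-02; correction applied: +0.0374414971.

0.682105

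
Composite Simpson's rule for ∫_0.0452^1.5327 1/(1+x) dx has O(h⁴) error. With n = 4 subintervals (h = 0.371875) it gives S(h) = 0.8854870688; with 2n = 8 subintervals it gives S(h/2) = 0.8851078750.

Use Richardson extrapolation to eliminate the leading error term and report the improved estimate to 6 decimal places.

0.885083

Order 4 gives 2^r = 16 and 2^r − 1 = 15.
Weighted: 14.1617260000 − 0.8854870688 = 13.2762389312
Denominator 16 − 1 = 15.
Result: 0.8850825954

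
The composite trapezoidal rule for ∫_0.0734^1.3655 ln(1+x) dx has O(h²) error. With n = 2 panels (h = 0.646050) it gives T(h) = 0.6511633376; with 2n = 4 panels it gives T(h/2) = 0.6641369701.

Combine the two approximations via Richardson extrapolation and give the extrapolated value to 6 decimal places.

Error is O(h^2); halving h shrinks it by 2^2 = 4.
Numerator 4×A(h/2) − A(h) = 4×0.6641369701 − 0.6511633376 = 2.0053845428
Denominator 4 − 1 = 3.
So the Richardson estimate is 0.6684615143.
Gap between inputs: 1.297e-02; correction applied: +0.0043245442.

0.668462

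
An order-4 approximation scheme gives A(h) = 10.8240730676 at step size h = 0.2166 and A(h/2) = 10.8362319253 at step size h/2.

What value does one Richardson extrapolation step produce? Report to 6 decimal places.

10.837043

Error is O(h^4); halving h shrinks it by 2^4 = 16.
Difference of the inputs: 10.8362319253 − 10.8240730676 = 0.0121588577
Correction (A(h/2) − A(h))/(16 − 1) = 0.0121588577/15 = 0.0008105905
R = 10.8362319253 + 0.0008105905 = 10.8370425158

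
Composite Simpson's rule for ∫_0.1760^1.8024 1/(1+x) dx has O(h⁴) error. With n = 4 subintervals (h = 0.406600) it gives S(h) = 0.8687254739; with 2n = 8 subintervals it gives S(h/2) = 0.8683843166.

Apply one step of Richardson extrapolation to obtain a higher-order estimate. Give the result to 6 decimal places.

0.868362

Method order is 4; weight 2^4 = 16.
2^4·A(h/2) = 13.8941490656; minus A(h) gives 13.0254235917.
Divide by 2^4 − 1 = 15.
13.0254235917 ÷ 15 = 0.8683615728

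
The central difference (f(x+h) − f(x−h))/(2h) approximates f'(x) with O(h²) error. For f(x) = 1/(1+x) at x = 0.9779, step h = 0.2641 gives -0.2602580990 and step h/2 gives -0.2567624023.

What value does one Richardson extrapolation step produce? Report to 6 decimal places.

-0.255597

With r = 2 the leading error scales as h^2, so the weight is 2^2 = 4.
Numerator 4 × A(h/2) − A(h) = 4 × (-0.2567624023) − (-0.2602580990) = -0.7667915102
Divide by 2^2 − 1 = 3.
(-0.7667915102) ÷ 3 = -0.2555971701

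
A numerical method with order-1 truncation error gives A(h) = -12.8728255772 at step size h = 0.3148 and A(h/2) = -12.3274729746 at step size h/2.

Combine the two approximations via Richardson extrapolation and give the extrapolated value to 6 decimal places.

Error is O(h^1); halving h shrinks it by 2^1 = 2.
2 × (-12.3274729746) = -24.6549459492; (-24.6549459492) − (-12.8728255772) = -11.7821203720
(2 × (-12.3274729746) − (-12.8728255772))/(2 − 1) = -11.7821203720
Correction |R − A(h/2)| = 5.454e-01; gap |A(h/2) − A(h)| = 5.454e-01.

-11.782120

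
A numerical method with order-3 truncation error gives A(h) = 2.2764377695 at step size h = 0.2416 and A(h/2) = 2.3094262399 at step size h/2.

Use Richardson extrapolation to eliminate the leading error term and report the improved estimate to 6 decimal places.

2.314139

Leading term ∝ h^3; use weight 8 = 2^3.
Weighted: 18.4754099192 − 2.2764377695 = 16.1989721497
16.1989721497 ÷ 7 = 2.3141388785
Gap between inputs: 3.299e-02; correction applied: +0.0047126386.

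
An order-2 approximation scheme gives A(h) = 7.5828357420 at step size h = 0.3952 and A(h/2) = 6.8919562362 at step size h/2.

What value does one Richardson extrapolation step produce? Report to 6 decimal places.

6.661663

r = 2, so 2^r = 4.
4·6.8919562362 = 27.5678249448; 27.5678249448 − 7.5828357420 = 19.9849892028
19.9849892028 ÷ 3 = 6.6616630676
Shift from A(h/2): −0.2302931686.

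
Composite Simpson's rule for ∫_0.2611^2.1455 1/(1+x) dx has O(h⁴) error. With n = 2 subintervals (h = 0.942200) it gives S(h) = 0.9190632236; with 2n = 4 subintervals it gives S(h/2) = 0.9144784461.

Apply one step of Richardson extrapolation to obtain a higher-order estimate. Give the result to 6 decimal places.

0.914173

r = 4: numerator weight 16, denominator 15.
Difference of the inputs: 0.9144784461 − 0.9190632236 = -0.0045847775
Divide by 2^4 − 1 = 15: (-0.0045847775)/15 = -0.0003056518
R = A(h/2) + (A(h/2) − A(h))/15 = 0.9144784461 − 0.0003056518 = 0.9141727943
Shift from A(h/2): −0.0003056518.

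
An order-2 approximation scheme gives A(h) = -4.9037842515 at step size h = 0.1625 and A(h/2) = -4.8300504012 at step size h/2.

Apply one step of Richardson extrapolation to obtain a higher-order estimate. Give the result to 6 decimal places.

The method has order 2: 2^2 = 4.
2^2×A(h/2) = -19.3202016048; minus A(h) gives -14.4164173533.
Divide by 2^2 − 1 = 3.
Result: -4.8054724511
Correction |R − A(h/2)| = 2.458e-02; gap |A(h/2) − A(h)| = 7.373e-02.

-4.805472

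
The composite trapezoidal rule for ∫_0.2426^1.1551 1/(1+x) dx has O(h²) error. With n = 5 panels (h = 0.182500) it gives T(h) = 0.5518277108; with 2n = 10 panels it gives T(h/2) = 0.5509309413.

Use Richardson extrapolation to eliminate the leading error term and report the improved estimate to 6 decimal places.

0.550632

Error is O(h^2); halving h shrinks it by 2^2 = 4.
A(h/2) − A(h) = 0.5509309413 − 0.5518277108 = -0.0008967695
Divide by 2^2 − 1 = 3: (-0.0008967695)/3 = -0.0002989232
R = A(h/2) + (A(h/2) − A(h))/3 = 0.5509309413 − 0.0002989232 = 0.5506320181
Gap between inputs: 8.968e-04; correction applied: −0.0002989232.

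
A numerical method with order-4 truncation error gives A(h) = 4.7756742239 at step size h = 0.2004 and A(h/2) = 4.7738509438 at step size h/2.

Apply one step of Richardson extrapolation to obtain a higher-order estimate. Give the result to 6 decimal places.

4.773729

The method has order 4: 2^4 = 16.
16×4.7738509438 = 76.3816151008; 76.3816151008 − 4.7756742239 = 71.6059408769
R = 71.6059408769/15 = 4.7737293918
Gap between inputs: 1.823e-03; correction applied: −0.0001215520.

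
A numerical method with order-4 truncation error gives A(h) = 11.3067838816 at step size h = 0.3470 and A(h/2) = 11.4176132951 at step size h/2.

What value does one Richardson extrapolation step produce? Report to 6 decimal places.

Leading term ∝ h^4; use weight 16 = 2^4.
Weighted: 182.6818127216 − 11.3067838816 = 171.3750288400
Denominator 16 − 1 = 15.
Result: 11.4250019227
Shift from A(h/2): +0.0073886276.

11.425002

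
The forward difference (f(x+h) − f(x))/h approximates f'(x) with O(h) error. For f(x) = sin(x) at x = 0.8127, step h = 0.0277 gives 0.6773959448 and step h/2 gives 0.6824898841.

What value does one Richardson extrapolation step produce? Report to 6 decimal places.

0.687584

Order 1 gives 2^r = 2 and 2^r − 1 = 1.
Top: 2(0.6824898841) − (0.6773959448) = 0.6875838234
(2*0.6824898841 − 0.6773959448)/(2 − 1) = 0.6875838234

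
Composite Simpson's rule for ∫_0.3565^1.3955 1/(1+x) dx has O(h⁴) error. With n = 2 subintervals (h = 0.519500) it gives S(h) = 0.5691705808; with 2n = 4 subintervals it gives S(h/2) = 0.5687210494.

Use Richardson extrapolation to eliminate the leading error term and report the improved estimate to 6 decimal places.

Method order is 4; weight 2^4 = 16.
2^4×A(h/2) = 9.0995367904; minus A(h) gives 8.5303662096.
(16×0.5687210494 − 0.5691705808)/(16 − 1) = 0.5686910806

0.568691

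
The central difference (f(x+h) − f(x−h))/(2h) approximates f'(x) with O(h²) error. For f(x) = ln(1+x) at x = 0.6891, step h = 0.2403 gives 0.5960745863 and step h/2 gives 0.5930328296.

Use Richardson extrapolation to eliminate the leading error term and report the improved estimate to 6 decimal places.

r = 2, so 2^r = 4.
Weighted: 2.3721313184 − 0.5960745863 = 1.7760567321
Extrapolated: 1.7760567321 / 3 = 0.5920189107
Gap between inputs: 3.042e-03; correction applied: −0.0010139189.

0.592019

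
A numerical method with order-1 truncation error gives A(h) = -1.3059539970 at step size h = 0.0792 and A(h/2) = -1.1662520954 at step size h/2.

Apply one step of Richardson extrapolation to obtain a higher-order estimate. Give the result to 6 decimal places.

Leading term ∝ h^1; use weight 2 = 2^1.
2 × (-1.1662520954) = -2.3325041908; (-2.3325041908) − (-1.3059539970) = -1.0265501938
(-1.0265501938) ÷ 1 = -1.0265501938

-1.026550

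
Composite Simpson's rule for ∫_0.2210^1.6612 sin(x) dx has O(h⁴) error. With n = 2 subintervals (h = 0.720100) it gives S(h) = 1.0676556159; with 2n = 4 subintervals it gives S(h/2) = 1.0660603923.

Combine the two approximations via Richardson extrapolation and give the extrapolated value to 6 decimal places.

r = 4, so 2^r = 16.
Weighted: 17.0569662768 − 1.0676556159 = 15.9893106609
(16*1.0660603923 − 1.0676556159)/(16 − 1) = 1.0659540441
Shift from A(h/2): −0.0001063482.

1.065954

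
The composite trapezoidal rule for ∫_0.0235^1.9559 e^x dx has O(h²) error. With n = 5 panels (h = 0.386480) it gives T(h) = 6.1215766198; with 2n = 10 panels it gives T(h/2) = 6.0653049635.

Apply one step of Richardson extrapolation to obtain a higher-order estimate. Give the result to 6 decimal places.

6.046548

Method order is 2; weight 2^2 = 4.
4·6.0653049635 − 6.1215766198 = 18.1396432342
18.1396432342 ÷ 3 = 6.0465477447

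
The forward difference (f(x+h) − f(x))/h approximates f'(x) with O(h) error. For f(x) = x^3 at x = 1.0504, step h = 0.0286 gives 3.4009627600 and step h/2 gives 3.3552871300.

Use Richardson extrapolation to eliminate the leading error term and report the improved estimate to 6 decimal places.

Method order is 1; weight 2^1 = 2.
2×3.3552871300 = 6.7105742600; subtract 3.4009627600 → 3.3096115000
3.3096115000 ÷ 1 = 3.3096115000
Gap between inputs: 4.568e-02; correction applied: −0.0456756300.

3.309611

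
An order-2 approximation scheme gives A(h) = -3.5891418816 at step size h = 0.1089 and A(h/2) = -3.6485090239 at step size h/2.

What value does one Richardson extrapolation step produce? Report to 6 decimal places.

Error is O(h^2); halving h shrinks it by 2^2 = 4.
Top: 4(-3.6485090239) − (-3.5891418816) = -11.0048942140
Divide by 2^2 − 1 = 3.
Extrapolated: (-11.0048942140) / 3 = -3.6682980713
Shift from A(h/2): −0.0197890474.

-3.668298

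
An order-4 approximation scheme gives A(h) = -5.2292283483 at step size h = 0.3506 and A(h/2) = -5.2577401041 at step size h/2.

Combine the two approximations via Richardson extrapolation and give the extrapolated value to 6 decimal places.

-5.259641

Order 4 gives 2^r = 16 and 2^r − 1 = 15.
Numerator 16·A(h/2) − A(h) = 16·(-5.2577401041) − (-5.2292283483) = -78.8946133173
Extrapolated: (-78.8946133173) / 15 = -5.2596408878
Gap between inputs: 2.851e-02; correction applied: −0.0019007837.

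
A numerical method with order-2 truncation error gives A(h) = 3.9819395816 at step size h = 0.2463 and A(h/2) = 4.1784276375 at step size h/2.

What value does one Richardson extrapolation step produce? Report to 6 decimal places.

With r = 2 the leading error scales as h^2, so the weight is 2^2 = 4.
Numerator 4*A(h/2) − A(h) = 4*4.1784276375 − 3.9819395816 = 12.7317709684
12.7317709684 ÷ 3 = 4.2439236561

4.243924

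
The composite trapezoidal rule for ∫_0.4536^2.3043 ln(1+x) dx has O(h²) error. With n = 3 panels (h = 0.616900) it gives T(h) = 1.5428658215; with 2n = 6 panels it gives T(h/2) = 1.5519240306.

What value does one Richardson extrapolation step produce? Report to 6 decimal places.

Method order is 2; weight 2^2 = 4.
4·1.5519240306 − 1.5428658215 = 4.6648303009
R = 4.6648303009/3 = 1.5549434336

1.554943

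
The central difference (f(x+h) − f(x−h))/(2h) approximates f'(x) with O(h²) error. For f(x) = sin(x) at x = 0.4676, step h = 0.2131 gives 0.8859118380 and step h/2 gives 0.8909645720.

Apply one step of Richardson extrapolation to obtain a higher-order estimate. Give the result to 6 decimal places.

0.892649

r = 2, so 2^r = 4.
Top: 4(0.8909645720) − (0.8859118380) = 2.6779464500
2.6779464500 ÷ 3 = 0.8926488167
Shift from A(h/2): +0.0016842447.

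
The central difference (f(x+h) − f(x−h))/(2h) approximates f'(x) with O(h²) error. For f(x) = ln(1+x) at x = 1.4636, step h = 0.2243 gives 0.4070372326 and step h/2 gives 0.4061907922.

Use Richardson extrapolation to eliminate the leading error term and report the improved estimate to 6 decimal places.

0.405909

Error is O(h^2); halving h shrinks it by 2^2 = 4.
Difference of the inputs: 0.4061907922 − 0.4070372326 = -0.0008464404
Correction (A(h/2) − A(h))/(4 − 1) = (-0.0008464404)/3 = -0.0002821468
R = 0.4061907922 − 0.0002821468 = 0.4059086454
Correction |R − A(h/2)| = 2.821e-04; gap |A(h/2) − A(h)| = 8.464e-04.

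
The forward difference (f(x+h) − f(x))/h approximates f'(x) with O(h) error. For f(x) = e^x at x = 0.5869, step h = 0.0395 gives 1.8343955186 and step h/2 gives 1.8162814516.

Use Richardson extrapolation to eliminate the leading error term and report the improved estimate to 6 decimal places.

1.798167

With r = 1 the leading error scales as h^1, so the weight is 2^1 = 2.
2*1.8162814516 = 3.6325629032; subtract 1.8343955186 → 1.7981673846
Divide by 2^1 − 1 = 1.
(2*1.8162814516 − 1.8343955186)/(2 − 1) = 1.7981673846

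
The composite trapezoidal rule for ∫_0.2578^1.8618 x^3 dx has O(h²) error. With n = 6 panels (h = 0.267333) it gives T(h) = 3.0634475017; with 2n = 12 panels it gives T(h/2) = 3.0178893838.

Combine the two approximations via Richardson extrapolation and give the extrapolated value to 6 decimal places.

r = 2: numerator weight 4, denominator 3.
4 × 3.0178893838 = 12.0715575352; subtract 3.0634475017 → 9.0081100335
Denominator 4 − 1 = 3.
Extrapolated: 9.0081100335 / 3 = 3.0027033445

3.002703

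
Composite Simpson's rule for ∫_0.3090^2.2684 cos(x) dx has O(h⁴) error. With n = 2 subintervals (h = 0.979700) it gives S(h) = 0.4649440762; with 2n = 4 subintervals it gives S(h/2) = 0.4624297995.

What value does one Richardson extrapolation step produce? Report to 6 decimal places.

0.462262

The method has order 4: 2^4 = 16.
16·0.4624297995 = 7.3988767920; subtract 0.4649440762 → 6.9339327158
Extrapolated: 6.9339327158 / 15 = 0.4622621811
Correction |R − A(h/2)| = 1.676e-04; gap |A(h/2) − A(h)| = 2.514e-03.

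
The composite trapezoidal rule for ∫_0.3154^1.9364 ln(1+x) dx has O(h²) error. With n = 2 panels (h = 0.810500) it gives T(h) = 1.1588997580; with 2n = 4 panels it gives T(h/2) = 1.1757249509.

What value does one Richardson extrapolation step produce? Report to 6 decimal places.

1.181333

The method has order 2: 2^2 = 4.
2^2·A(h/2) = 4.7028998036; minus A(h) gives 3.5440000456.
Divide by 2^2 − 1 = 3.
(4·1.1757249509 − 1.1588997580)/(4 − 1) = 1.1813333485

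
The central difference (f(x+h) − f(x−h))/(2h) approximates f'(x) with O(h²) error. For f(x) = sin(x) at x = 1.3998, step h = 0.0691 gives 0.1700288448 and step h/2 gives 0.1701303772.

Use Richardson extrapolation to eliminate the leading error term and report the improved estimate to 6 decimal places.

Method order is 2; weight 2^2 = 4.
Weighted: 0.6805215088 − 0.1700288448 = 0.5104926640
R = 0.5104926640/3 = 0.1701642213

0.170164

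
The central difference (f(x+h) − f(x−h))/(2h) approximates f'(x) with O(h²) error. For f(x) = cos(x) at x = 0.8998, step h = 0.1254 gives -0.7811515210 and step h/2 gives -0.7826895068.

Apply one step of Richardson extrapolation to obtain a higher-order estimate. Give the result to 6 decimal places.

-0.783202

The method has order 2: 2^2 = 4.
2^2 × A(h/2) = -3.1307580272; minus A(h) gives -2.3496065062.
Divide by 2^2 − 1 = 3.
R = (-2.3496065062)/3 = -0.7832021687
Gap between inputs: 1.538e-03; correction applied: −0.0005126619.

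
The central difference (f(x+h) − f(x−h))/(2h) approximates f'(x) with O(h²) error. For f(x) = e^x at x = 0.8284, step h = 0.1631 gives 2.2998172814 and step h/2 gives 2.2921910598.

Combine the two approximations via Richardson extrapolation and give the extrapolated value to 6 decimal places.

Leading term ∝ h^2; use weight 4 = 2^2.
4·2.2921910598 = 9.1687642392; subtract 2.2998172814 → 6.8689469578
6.8689469578 ÷ 3 = 2.2896489859
Shift from A(h/2): −0.0025420739.

2.289649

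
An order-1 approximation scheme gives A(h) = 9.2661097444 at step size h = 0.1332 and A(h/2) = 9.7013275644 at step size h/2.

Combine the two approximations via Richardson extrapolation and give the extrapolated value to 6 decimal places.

r = 1: numerator weight 2, denominator 1.
Numerator 2·A(h/2) − A(h) = 2·9.7013275644 − 9.2661097444 = 10.1365453844
Extrapolated: 10.1365453844 / 1 = 10.1365453844

10.136545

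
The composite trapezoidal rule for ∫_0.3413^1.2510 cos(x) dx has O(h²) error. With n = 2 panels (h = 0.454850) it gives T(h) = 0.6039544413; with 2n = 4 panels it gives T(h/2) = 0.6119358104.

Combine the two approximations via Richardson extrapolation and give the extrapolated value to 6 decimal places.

Method order is 2; weight 2^2 = 4.
Top: 4(0.6119358104) − (0.6039544413) = 1.8437888003
R = 1.8437888003/3 = 0.6145962668

0.614596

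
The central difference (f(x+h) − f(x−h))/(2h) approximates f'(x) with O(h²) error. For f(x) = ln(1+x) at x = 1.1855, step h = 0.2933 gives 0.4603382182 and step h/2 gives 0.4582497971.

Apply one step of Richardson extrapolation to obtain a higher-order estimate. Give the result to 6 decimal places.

r = 2, so 2^r = 4.
Numerator 4×A(h/2) − A(h) = 4×0.4582497971 − 0.4603382182 = 1.3726609702
R = 1.3726609702/3 = 0.4575536567

0.457554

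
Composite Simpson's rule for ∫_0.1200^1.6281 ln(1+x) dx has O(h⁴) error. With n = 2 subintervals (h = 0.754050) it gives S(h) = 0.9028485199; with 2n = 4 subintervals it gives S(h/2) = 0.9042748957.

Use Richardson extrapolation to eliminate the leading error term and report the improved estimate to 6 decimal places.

Error is O(h^4); halving h shrinks it by 2^4 = 16.
16 × 0.9042748957 = 14.4683983312; subtract 0.9028485199 → 13.5655498113
Extrapolated: 13.5655498113 / 15 = 0.9043699874

0.904370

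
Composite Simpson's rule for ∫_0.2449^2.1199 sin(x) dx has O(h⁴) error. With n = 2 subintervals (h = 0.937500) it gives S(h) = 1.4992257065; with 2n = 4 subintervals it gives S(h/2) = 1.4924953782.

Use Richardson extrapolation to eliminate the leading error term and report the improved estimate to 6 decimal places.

Method order is 4; weight 2^4 = 16.
Top: 16(1.4924953782) − (1.4992257065) = 22.3807003447
Denominator 16 − 1 = 15.
So the Richardson estimate is 1.4920466896.
Shift from A(h/2): −0.0004486886.

1.492047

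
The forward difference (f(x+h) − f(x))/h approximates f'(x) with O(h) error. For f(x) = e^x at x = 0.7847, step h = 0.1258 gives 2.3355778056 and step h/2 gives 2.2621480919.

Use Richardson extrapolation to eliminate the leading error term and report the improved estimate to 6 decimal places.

Leading term ∝ h^1; use weight 2 = 2^1.
2·2.2621480919 − 2.3355778056 = 2.1887183782
R = 2.1887183782/1 = 2.1887183782

2.188718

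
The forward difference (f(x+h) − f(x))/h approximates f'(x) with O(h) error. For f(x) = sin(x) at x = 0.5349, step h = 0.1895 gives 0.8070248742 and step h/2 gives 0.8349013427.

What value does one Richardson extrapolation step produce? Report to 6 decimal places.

0.862778

The method has order 1: 2^1 = 2.
2×0.8349013427 = 1.6698026854; subtract 0.8070248742 → 0.8627778112
Denominator 2 − 1 = 1.
So the Richardson estimate is 0.8627778112.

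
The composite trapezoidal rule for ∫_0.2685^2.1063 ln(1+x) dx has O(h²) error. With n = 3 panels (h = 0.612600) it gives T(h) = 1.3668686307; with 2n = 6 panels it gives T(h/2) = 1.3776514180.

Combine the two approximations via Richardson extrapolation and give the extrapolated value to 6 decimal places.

The method has order 2: 2^2 = 4.
Difference of the inputs: 1.3776514180 − 1.3668686307 = 0.0107827873
Divide by 2^2 − 1 = 3: 0.0107827873/3 = 0.0035942624
R = A(h/2) + (A(h/2) − A(h))/3 = 1.3776514180 + 0.0035942624 = 1.3812456804
Correction |R − A(h/2)| = 3.594e-03; gap |A(h/2) − A(h)| = 1.078e-02.

1.381246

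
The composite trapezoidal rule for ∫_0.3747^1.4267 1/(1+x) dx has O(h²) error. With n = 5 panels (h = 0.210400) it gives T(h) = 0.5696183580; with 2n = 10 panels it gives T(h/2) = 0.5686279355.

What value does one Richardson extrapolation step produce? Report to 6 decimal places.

0.568298

The method has order 2: 2^2 = 4.
Top: 4(0.5686279355) − (0.5696183580) = 1.7048933840
(4*0.5686279355 − 0.5696183580)/(4 − 1) = 0.5682977947
Correction |R − A(h/2)| = 3.301e-04; gap |A(h/2) − A(h)| = 9.904e-04.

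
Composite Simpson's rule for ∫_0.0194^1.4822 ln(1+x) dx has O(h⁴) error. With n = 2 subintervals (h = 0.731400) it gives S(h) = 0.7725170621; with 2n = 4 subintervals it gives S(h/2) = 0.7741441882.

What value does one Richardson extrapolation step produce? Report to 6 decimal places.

0.774253

With r = 4 the leading error scales as h^4, so the weight is 2^4 = 16.
Weighted: 12.3863070112 − 0.7725170621 = 11.6137899491
Extrapolated: 11.6137899491 / 15 = 0.7742526633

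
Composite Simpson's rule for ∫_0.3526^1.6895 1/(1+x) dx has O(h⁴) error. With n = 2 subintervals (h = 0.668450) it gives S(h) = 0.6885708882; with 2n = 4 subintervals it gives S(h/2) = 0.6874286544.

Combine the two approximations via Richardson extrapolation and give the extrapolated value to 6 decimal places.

0.687353

With r = 4 the leading error scales as h^4, so the weight is 2^4 = 16.
Difference of the inputs: 0.6874286544 − 0.6885708882 = -0.0011422338
Divide by 2^4 − 1 = 15: (-0.0011422338)/15 = -0.0000761489
R = 0.6874286544 − 0.0000761489 = 0.6873525055
Gap between inputs: 1.142e-03; correction applied: −0.0000761489.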